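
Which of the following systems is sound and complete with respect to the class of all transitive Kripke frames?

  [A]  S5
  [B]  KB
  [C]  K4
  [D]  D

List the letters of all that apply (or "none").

C

(A) S5 is determined by the class of reflexive, symmetric, and transitive frames.
(B) KB is determined by the class of symmetric frames.
(C) K4 is determined by exactly this class.
(D) D is determined by the class of serial frames.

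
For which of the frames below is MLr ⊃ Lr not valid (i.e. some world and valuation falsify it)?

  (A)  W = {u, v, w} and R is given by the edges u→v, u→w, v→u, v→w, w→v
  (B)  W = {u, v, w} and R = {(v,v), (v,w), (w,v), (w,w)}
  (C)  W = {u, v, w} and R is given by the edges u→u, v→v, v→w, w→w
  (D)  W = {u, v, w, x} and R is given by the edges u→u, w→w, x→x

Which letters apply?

A, C

The schema MLr ⊃ Lr is the dual of axiom 5; it is valid on a frame iff R is euclidean.
(A) R is not euclidean (v R w and v R u but not w R u), so the schema fails here.
(B) R is euclidean (any two R-successors of the same world are R-related), so the schema is valid here.
(C) R is not euclidean (v R w and v R v but not w R v), so the schema fails here.
(D) R is euclidean (any two R-successors of the same world are R-related), so the schema is valid here.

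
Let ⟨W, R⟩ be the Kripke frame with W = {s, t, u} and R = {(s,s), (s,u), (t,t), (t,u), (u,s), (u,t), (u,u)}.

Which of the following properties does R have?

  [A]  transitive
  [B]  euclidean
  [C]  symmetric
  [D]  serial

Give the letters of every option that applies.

C, D

(A) not transitive: s R u and u R t but not s R t.
(B) not euclidean: u R s and u R t but not s R t.
(C) symmetric: every R-edge is matched by its reverse.
(D) serial: every world has an R-successor.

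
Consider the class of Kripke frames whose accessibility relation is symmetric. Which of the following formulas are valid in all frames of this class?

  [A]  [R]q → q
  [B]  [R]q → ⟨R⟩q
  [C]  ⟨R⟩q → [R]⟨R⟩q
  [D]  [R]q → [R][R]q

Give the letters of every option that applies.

(A) [R]q → q is axiom T; it is valid on a frame exactly when R is reflexive. Such an R need not be reflexive, so not valid.
(B) axiom D: valid iff R is serial. Such an R need not be serial — not valid.
(C) ⟨R⟩q → [R]⟨R⟩q (axiom 5) characterises the euclidean frames. Such an R need not be euclidean — not valid.
(D) axiom 4: valid iff R is transitive. Such an R need not be transitive — not valid.

none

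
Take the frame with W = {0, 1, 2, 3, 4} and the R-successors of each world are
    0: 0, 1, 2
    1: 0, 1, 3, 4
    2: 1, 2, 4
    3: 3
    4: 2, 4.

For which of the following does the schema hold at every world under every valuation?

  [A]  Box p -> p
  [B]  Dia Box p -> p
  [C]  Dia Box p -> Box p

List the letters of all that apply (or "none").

R is reflexive: each world relates to itself.
R is not symmetric: 0 R 2 but not 2 R 0.
R is not euclidean: 0 R 1 and 0 R 2 but not 1 R 2.
(A) axiom T: valid iff R is reflexive. R is reflexive — valid.
(B) the dual of axiom B: valid iff R is symmetric. R is not symmetric — not valid.
(C) Dia Box p -> Box p (the dual of axiom 5) characterises the euclidean frames. R is not euclidean — not valid.

A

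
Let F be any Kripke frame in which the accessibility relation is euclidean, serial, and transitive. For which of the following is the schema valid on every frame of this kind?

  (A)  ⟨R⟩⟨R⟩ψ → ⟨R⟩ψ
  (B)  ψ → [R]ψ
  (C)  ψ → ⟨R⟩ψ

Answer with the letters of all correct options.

(A) ⟨R⟩⟨R⟩ψ → ⟨R⟩ψ (the dual of axiom 4) characterises the transitive frames. Every such R is transitive — valid.
(B) ψ → [R]ψ (equivalent to ◇p→p) corresponds to R being a subset of the identity. Such an R need not be a subset of the identity, so not valid.
(C) ψ → ⟨R⟩ψ is the dual of axiom T; it is valid on a frame exactly when R is reflexive. Such an R need not be reflexive, so not valid.

A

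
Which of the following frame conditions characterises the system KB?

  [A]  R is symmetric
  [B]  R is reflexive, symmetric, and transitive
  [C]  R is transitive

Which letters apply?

A

(A) KB is sound and complete for exactly this class.
(B) this class determines S5, not KB.
(C) this class determines K4, not KB.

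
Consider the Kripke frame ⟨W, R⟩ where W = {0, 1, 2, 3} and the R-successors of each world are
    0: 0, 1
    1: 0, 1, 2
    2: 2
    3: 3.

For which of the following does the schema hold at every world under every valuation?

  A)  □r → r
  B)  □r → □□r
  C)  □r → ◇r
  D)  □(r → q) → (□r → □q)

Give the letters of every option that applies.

R is reflexive: each world relates to itself.
R is not transitive: 0 R 1 and 1 R 2 but not 0 R 2.
R is serial: every world has an R-successor.
(A) □r → r (axiom T) characterises the reflexive frames. R is reflexive — valid.
(B) □r → □□r is axiom 4, which corresponds to transitivity. R is not transitive — not valid.
(C) axiom D: valid iff R is serial. R is serial — valid.
(D) □(r → q) → (□r → □q) is the K axiom; it holds on all frames — valid.

A, C, D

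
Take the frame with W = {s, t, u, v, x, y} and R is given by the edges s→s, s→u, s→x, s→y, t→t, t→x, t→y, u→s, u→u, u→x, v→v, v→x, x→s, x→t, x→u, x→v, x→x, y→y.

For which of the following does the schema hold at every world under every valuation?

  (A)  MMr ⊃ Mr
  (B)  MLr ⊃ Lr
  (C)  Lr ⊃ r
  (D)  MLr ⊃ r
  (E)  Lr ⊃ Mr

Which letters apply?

R is reflexive: each world relates to itself.
R is not symmetric: s R y but not y R s.
R is not transitive: s R x and x R t but not s R t.
R is not euclidean: s R u and s R y but not u R y.
R is serial: every world has an R-successor.
(A) MMr ⊃ Mr is the dual of axiom 4; it is valid on a frame exactly when R is transitive. R is not transitive, so not valid.
(B) MLr ⊃ Lr is the dual of axiom 5; it is valid on a frame exactly when R is euclidean. R is not euclidean, so not valid.
(C) Lr ⊃ r is axiom T; it is valid on a frame exactly when R is reflexive. R is reflexive, so valid.
(D) MLr ⊃ r (the dual of axiom B) characterises the symmetric frames. R is not symmetric — not valid.
(E) Lr ⊃ Mr is axiom D; it is valid on a frame exactly when R is serial. R is serial, so valid.

C, E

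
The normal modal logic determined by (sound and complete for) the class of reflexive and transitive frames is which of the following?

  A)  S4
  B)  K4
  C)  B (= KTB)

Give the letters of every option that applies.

(A) S4 is determined by exactly this class.
(B) K4 is determined by the class of transitive frames.
(C) B (= KTB) is determined by the class of reflexive and symmetric frames.

A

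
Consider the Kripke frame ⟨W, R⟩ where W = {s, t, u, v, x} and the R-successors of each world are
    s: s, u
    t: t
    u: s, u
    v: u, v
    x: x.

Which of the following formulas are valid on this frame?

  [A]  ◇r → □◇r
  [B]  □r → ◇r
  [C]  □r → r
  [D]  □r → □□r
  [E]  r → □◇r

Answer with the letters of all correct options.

B, C

R is reflexive: each world relates to itself.
R is not symmetric: v R u but not u R v.
R is not transitive: v R u and u R s but not v R s.
R is not euclidean: v R u and v R v but not u R v.
R is serial: every world has an R-successor.
(A) ◇r → □◇r (axiom 5) characterises the euclidean frames. R is not euclidean — not valid.
(B) axiom D: valid iff R is serial. R is serial — valid.
(C) □r → r is axiom T, which corresponds to reflexivity. R is reflexive — valid.
(D) □r → □□r is axiom 4; it is valid on a frame exactly when R is transitive. R is not transitive, so not valid.
(E) axiom B: valid iff R is symmetric. R is not symmetric — not valid.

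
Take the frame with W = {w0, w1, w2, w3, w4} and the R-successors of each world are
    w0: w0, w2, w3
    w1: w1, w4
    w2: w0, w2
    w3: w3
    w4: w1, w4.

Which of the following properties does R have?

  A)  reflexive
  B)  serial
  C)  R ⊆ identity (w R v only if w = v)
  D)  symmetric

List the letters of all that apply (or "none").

A, B

(A) reflexive: each world relates to itself.
(B) serial: every world has an R-successor.
(C) not ⊆ identity: w0 R w2 with w0 ≠ w2.
(D) not symmetric: w0 R w3 but not w3 R w0.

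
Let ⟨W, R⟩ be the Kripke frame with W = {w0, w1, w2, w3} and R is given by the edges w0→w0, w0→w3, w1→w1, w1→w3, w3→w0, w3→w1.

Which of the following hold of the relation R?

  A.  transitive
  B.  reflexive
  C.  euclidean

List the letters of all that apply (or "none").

none

(A) not transitive: w0 R w3 and w3 R w1 but not w0 R w1.
(B) not reflexive: not w2 R w2.
(C) not euclidean: w3 R w0 and w3 R w1 but not w0 R w1.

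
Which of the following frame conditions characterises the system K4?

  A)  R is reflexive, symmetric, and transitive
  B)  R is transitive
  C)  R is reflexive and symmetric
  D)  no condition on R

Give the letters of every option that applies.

B

(A) this class determines S5, not K4.
(B) K4 is sound and complete for exactly this class.
(C) this class determines B (= KTB), not K4.
(D) this class determines K, not K4.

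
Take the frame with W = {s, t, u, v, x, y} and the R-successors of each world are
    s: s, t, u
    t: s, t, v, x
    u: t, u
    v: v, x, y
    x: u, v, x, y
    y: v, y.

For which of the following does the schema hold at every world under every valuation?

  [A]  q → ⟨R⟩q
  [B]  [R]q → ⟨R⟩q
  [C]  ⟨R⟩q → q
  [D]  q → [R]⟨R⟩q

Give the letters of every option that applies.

R is reflexive: each world relates to itself.
R is not symmetric: s R u but not u R s.
R is serial: every world has an R-successor.
R is not a subset of the identity: s R t with s ≠ t.
(A) the dual of axiom T: valid iff R is reflexive. R is reflexive — valid.
(B) [R]q → ⟨R⟩q is axiom D, which corresponds to seriality. R is serial — valid.
(C) ⟨R⟩q → q is valid only on frames where every R-edge is a self-loop. Here R ⊄ identity — not valid.
(D) q → [R]⟨R⟩q is axiom B; it is valid on a frame exactly when R is symmetric. R is not symmetric, so not valid.

A, B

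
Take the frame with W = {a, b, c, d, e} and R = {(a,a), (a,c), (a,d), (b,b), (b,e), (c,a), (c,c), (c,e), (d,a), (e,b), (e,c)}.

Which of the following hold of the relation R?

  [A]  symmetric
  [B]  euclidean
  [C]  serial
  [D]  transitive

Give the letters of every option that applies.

(A) symmetric: every R-edge is matched by its reverse.
(B) not euclidean: a R c and a R d but not c R d.
(C) serial: every world has an R-successor.
(D) not transitive: a R c and c R e but not a R e.

A, C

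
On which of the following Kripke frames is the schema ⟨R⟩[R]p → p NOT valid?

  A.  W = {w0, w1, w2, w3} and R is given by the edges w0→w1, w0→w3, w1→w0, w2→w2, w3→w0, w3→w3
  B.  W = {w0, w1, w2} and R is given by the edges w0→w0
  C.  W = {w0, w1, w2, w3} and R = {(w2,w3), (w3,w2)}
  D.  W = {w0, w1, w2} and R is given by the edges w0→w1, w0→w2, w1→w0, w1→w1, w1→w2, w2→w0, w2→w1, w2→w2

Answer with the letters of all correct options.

The schema ⟨R⟩[R]p → p is the dual of axiom B; it is valid on a frame iff R is symmetric.
(A) R is symmetric (every R-edge is matched by its reverse), so the schema is valid here.
(B) R is symmetric (every R-edge is matched by its reverse), so the schema is valid here.
(C) R is symmetric (every R-edge is matched by its reverse), so the schema is valid here.
(D) R is symmetric (every R-edge is matched by its reverse), so the schema is valid here.

none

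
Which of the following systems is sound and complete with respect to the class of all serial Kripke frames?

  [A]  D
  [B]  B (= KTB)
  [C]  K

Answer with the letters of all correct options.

A

(A) D is determined by exactly this class.
(B) B (= KTB) is determined by the class of reflexive and symmetric frames.
(C) K is determined by the class of arbitrary frames.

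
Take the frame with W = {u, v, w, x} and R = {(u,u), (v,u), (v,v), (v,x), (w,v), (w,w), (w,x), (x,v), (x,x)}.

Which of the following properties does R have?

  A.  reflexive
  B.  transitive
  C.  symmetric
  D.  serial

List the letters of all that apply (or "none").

A, D

(A) reflexive: each world relates to itself.
(B) not transitive: w R v and v R u but not w R u.
(C) not symmetric: v R u but not u R v.
(D) serial: every world has an R-successor.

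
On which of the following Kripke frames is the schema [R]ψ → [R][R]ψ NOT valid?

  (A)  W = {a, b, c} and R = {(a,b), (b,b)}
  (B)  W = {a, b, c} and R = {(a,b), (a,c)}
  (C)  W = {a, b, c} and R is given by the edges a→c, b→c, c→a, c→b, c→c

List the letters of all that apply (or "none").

C

The schema [R]ψ → [R][R]ψ is axiom 4; it is valid on a frame iff R is transitive.
(A) R is transitive (R is closed under composition), so the schema is valid here.
(B) R is transitive (R is closed under composition), so the schema is valid here.
(C) R is not transitive (a R c and c R a but not a R a), so the schema fails here.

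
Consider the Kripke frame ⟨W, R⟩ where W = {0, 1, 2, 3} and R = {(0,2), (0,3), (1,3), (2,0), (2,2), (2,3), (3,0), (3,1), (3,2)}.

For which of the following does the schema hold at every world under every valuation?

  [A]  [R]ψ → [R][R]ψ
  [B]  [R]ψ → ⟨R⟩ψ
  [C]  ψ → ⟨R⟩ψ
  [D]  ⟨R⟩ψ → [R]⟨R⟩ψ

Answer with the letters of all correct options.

R is not reflexive: not 0 R 0.
R is not transitive: 0 R 2 and 2 R 0 but not 0 R 0.
R is not euclidean: 3 R 0 and 3 R 1 but not 0 R 1.
R is serial: every world has an R-successor.
(A) axiom 4: valid iff R is transitive. R is not transitive — not valid.
(B) [R]ψ → ⟨R⟩ψ is axiom D; it is valid on a frame exactly when R is serial. R is serial, so valid.
(C) ψ → ⟨R⟩ψ is the dual of axiom T; it is valid on a frame exactly when R is reflexive. R is not reflexive, so not valid.
(D) ⟨R⟩ψ → [R]⟨R⟩ψ (axiom 5) characterises the euclidean frames. R is not euclidean — not valid.

B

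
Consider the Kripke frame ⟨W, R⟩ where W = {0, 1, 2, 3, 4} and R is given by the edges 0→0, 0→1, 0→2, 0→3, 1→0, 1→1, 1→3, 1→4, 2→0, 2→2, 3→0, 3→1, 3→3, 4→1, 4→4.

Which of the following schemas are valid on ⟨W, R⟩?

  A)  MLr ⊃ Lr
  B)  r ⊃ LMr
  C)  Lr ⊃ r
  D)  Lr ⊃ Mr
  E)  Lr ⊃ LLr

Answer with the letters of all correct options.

B, C, D

R is reflexive: each world relates to itself.
R is symmetric: every R-edge is matched by its reverse.
R is not transitive: 0 R 1 and 1 R 4 but not 0 R 4.
R is not euclidean: 0 R 1 and 0 R 2 but not 1 R 2.
R is serial: every world has an R-successor.
(A) MLr ⊃ Lr (the dual of axiom 5) characterises the euclidean frames. R is not euclidean — not valid.
(B) axiom B: valid iff R is symmetric. R is symmetric — valid.
(C) Lr ⊃ r (axiom T) characterises the reflexive frames. R is reflexive — valid.
(D) Lr ⊃ Mr is axiom D; it is valid on a frame exactly when R is serial. R is serial, so valid.
(E) axiom 4: valid iff R is transitive. R is not transitive — not valid.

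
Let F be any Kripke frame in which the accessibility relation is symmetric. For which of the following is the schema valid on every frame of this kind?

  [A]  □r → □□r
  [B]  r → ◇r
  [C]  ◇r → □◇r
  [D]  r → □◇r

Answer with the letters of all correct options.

(A) □r → □□r is axiom 4; it is valid on a frame exactly when R is transitive. Such an R need not be transitive, so not valid.
(B) the dual of axiom T: valid iff R is reflexive. Such an R need not be reflexive — not valid.
(C) ◇r → □◇r is axiom 5; it is valid on a frame exactly when R is euclidean. Such an R need not be euclidean, so not valid.
(D) axiom B: valid iff R is symmetric. Every such R is symmetric — valid.

D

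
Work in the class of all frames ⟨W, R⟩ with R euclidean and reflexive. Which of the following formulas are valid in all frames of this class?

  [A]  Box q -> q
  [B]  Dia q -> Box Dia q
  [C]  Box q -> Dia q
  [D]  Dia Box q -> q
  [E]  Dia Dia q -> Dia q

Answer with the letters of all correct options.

A reflexive euclidean relation is also symmetric (from wRw and wRv the euclidean condition gives vRw) and hence transitive; it is an equivalence relation.
(A) Box q -> q is axiom T, which corresponds to reflexivity. Every such R is reflexive — valid.
(B) Dia q -> Box Dia q (axiom 5) characterises the euclidean frames. Every such R is euclidean — valid.
(C) Box q -> Dia q is axiom D; it is valid on a frame exactly when R is serial. Every such R is serial, so valid.
(D) Dia Box q -> q is the dual of axiom B; it is valid on a frame exactly when R is symmetric. Every such R is symmetric, so valid.
(E) Dia Dia q -> Dia q is the dual of axiom 4; it is valid on a frame exactly when R is transitive. Every such R is transitive, so valid.

A, B, C, D, E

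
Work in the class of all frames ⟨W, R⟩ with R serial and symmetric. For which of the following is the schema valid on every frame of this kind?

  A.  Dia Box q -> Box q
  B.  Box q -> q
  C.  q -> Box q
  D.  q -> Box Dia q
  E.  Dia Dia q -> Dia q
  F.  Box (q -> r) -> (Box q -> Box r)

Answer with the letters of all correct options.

D, F

(A) Dia Box q -> Box q is the dual of axiom 5, which corresponds to the euclidean property. Such an R need not be euclidean — not valid.
(B) axiom T: valid iff R is reflexive. Such an R need not be reflexive — not valid.
(C) q -> Box q is valid only on frames where every R-edge is a self-loop. Such an R need not be a subset of the identity — not valid.
(D) q -> Box Dia q (axiom B) characterises the symmetric frames. Every such R is symmetric — valid.
(E) Dia Dia q -> Dia q is the dual of axiom 4; it is valid on a frame exactly when R is transitive. Such an R need not be transitive, so not valid.
(F) Box (q -> r) -> (Box q -> Box r) is the K axiom; it holds on all frames — valid.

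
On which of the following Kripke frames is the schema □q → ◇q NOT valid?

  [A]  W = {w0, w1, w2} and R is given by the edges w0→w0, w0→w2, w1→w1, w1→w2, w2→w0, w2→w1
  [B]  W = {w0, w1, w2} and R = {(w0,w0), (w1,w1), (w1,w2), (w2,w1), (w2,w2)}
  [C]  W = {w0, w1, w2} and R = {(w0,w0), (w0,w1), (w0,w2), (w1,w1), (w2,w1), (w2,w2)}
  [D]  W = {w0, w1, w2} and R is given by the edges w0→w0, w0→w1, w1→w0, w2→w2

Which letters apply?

none

The schema □q → ◇q is axiom D; it is valid on a frame iff R is serial.
(A) R is serial (every world has an R-successor), so the schema is valid here.
(B) R is serial (every world has an R-successor), so the schema is valid here.
(C) R is serial (every world has an R-successor), so the schema is valid here.
(D) R is serial (every world has an R-successor), so the schema is valid here.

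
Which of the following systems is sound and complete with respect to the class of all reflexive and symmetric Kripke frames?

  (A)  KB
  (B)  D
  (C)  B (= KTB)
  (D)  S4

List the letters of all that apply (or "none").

C

(A) KB is determined by the class of symmetric frames.
(B) D is determined by the class of serial frames.
(C) B (= KTB) is determined by exactly this class.
(D) S4 is determined by the class of reflexive and transitive frames.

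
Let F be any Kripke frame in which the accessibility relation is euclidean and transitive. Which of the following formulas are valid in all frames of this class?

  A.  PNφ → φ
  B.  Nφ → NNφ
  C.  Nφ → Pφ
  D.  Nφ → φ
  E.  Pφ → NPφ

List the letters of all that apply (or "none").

(A) PNφ → φ (the dual of axiom B) characterises the symmetric frames. Such an R need not be symmetric — not valid.
(B) axiom 4: valid iff R is transitive. Every such R is transitive — valid.
(C) Nφ → Pφ is axiom D; it is valid on a frame exactly when R is serial. Such an R need not be serial, so not valid.
(D) axiom T: valid iff R is reflexive. Such an R need not be reflexive — not valid.
(E) Pφ → NPφ (axiom 5) characterises the euclidean frames. Every such R is euclidean — valid.

B, E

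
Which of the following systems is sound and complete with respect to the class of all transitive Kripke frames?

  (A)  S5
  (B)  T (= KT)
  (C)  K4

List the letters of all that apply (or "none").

C

(A) S5 is determined by the class of reflexive, symmetric, and transitive frames.
(B) T (= KT) is determined by the class of reflexive frames.
(C) K4 is determined by exactly this class.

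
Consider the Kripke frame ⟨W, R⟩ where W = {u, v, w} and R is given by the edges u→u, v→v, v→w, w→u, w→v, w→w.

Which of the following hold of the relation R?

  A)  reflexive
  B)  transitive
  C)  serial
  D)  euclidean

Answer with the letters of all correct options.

(A) reflexive: each world relates to itself.
(B) not transitive: v R w and w R u but not v R u.
(C) serial: every world has an R-successor.
(D) not euclidean: w R u and w R v but not u R v.

A, C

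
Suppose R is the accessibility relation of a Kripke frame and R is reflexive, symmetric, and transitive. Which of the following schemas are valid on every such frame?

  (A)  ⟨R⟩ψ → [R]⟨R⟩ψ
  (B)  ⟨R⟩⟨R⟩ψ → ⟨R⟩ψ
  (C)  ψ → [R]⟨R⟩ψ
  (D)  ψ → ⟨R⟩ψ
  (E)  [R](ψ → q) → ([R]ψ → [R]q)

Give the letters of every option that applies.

A relation that is reflexive, symmetric, and transitive is also euclidean and serial.
(A) axiom 5: valid iff R is euclidean. Every such R is euclidean — valid.
(B) the dual of axiom 4: valid iff R is transitive. Every such R is transitive — valid.
(C) ψ → [R]⟨R⟩ψ (axiom B) characterises the symmetric frames. Every such R is symmetric — valid.
(D) ψ → ⟨R⟩ψ (the dual of axiom T) characterises the reflexive frames. Every such R is reflexive — valid.
(E) this is just K, valid on every normal frame.

A, B, C, D, E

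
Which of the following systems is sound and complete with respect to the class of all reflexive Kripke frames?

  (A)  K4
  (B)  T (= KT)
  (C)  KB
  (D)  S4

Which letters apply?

(A) K4 is determined by the class of transitive frames.
(B) T (= KT) is determined by exactly this class.
(C) KB is determined by the class of symmetric frames.
(D) S4 is determined by the class of reflexive and transitive frames.

B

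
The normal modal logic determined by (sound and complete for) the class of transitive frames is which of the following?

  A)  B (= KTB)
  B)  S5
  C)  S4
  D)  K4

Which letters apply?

(A) B (= KTB) is determined by the class of reflexive and symmetric frames.
(B) S5 is determined by the class of reflexive, symmetric, and transitive frames.
(C) S4 is determined by the class of reflexive and transitive frames.
(D) K4 is determined by exactly this class.

D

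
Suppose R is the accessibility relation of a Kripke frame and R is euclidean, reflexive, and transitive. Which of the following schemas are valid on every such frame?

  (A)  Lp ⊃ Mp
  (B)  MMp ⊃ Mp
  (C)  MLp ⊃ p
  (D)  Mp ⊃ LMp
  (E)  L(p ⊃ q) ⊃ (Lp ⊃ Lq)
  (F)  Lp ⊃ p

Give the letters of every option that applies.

A relation that is euclidean, reflexive, and transitive is also serial and symmetric.
(A) Lp ⊃ Mp is axiom D; it is valid on a frame exactly when R is serial. Every such R is serial, so valid.
(B) the dual of axiom 4: valid iff R is transitive. Every such R is transitive — valid.
(C) MLp ⊃ p (the dual of axiom B) characterises the symmetric frames. Every such R is symmetric — valid.
(D) Mp ⊃ LMp (axiom 5) characterises the euclidean frames. Every such R is euclidean — valid.
(E) this is just K, valid on every normal frame.
(F) Lp ⊃ p is axiom T, which corresponds to reflexivity. Every such R is reflexive — valid.

A, B, C, D, E, F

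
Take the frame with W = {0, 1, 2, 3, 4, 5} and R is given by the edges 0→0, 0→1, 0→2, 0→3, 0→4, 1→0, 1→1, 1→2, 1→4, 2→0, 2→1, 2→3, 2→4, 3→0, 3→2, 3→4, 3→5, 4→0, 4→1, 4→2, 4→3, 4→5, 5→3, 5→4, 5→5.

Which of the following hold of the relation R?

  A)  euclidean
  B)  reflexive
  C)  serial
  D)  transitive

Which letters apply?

(A) not euclidean: 0 R 1 and 0 R 3 but not 1 R 3.
(B) not reflexive: not 2 R 2.
(C) serial: every world has an R-successor.
(D) not transitive: 0 R 3 and 3 R 5 but not 0 R 5.

C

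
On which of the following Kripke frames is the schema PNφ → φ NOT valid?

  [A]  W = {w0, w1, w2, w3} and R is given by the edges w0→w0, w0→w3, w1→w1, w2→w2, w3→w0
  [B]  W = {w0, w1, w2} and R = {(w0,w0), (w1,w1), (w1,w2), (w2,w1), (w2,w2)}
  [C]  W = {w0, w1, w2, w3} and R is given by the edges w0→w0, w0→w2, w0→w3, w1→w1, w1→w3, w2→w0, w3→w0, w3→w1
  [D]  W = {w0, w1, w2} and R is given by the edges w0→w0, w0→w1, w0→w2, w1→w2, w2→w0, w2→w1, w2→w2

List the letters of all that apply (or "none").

D

The schema PNφ → φ is the dual of axiom B; it is valid on a frame iff R is symmetric.
(A) R is symmetric (every R-edge is matched by its reverse), so the schema is valid here.
(B) R is symmetric (every R-edge is matched by its reverse), so the schema is valid here.
(C) R is symmetric (every R-edge is matched by its reverse), so the schema is valid here.
(D) R is not symmetric (w0 R w1 but not w1 R w0), so the schema fails here.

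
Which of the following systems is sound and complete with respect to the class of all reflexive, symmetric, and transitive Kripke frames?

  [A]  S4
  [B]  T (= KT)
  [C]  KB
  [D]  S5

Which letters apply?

(A) S4 is determined by the class of reflexive and transitive frames.
(B) T (= KT) is determined by the class of reflexive frames.
(C) KB is determined by the class of symmetric frames.
(D) S5 is determined by exactly this class.

D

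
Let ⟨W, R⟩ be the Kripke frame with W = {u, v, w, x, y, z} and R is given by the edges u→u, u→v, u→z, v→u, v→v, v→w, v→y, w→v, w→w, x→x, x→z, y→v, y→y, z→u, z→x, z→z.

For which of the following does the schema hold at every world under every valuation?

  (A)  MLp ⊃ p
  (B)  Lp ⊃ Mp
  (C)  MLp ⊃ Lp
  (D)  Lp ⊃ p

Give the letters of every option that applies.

R is reflexive: each world relates to itself.
R is symmetric: every R-edge is matched by its reverse.
R is not euclidean: u R v and u R z but not v R z.
R is serial: every world has an R-successor.
(A) MLp ⊃ p (the dual of axiom B) characterises the symmetric frames. R is symmetric — valid.
(B) Lp ⊃ Mp is axiom D; it is valid on a frame exactly when R is serial. R is serial, so valid.
(C) the dual of axiom 5: valid iff R is euclidean. R is not euclidean — not valid.
(D) axiom T: valid iff R is reflexive. R is reflexive — valid.

A, B, D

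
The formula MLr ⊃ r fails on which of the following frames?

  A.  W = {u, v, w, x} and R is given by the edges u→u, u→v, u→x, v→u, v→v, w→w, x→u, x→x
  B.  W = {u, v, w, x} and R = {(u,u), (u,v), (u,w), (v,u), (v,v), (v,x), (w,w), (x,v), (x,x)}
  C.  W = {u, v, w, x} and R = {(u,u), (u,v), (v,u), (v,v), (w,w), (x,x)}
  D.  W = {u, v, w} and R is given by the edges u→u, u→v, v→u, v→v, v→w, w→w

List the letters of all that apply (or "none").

B, D

The schema MLr ⊃ r is the dual of axiom B; it is valid on a frame iff R is symmetric.
(A) R is symmetric (every R-edge is matched by its reverse), so the schema is valid here.
(B) R is not symmetric (u R w but not w R u), so the schema fails here.
(C) R is symmetric (every R-edge is matched by its reverse), so the schema is valid here.
(D) R is not symmetric (v R w but not w R v), so the schema fails here.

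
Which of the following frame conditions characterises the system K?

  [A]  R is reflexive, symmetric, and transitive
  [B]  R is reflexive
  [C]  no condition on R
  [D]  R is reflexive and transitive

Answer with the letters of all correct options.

(A) this class determines S5, not K.
(B) this class determines T (= KT), not K.
(C) K is sound and complete for exactly this class.
(D) this class determines S4, not K.

C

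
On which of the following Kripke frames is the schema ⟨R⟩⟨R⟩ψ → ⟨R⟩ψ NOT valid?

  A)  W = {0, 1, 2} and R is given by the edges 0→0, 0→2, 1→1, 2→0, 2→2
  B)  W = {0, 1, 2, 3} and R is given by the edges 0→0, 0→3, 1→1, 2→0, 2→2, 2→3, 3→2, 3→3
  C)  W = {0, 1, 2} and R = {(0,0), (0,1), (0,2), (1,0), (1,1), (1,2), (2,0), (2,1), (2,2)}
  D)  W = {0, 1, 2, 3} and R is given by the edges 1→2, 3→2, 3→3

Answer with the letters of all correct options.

The schema ⟨R⟩⟨R⟩ψ → ⟨R⟩ψ is the dual of axiom 4; it is valid on a frame iff R is transitive.
(A) R is transitive (R is closed under composition), so the schema is valid here.
(B) R is not transitive (0 R 3 and 3 R 2 but not 0 R 2), so the schema fails here.
(C) R is transitive (R is closed under composition), so the schema is valid here.
(D) R is transitive (R is closed under composition), so the schema is valid here.

B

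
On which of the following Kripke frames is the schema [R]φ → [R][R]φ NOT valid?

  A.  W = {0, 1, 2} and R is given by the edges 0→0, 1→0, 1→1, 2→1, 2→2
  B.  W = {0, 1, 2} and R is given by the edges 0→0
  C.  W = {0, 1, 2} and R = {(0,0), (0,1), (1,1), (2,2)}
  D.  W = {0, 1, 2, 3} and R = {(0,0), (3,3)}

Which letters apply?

The schema [R]φ → [R][R]φ is axiom 4; it is valid on a frame iff R is transitive.
(A) R is not transitive (2 R 1 and 1 R 0 but not 2 R 0), so the schema fails here.
(B) R is transitive (R is closed under composition), so the schema is valid here.
(C) R is transitive (R is closed under composition), so the schema is valid here.
(D) R is transitive (R is closed under composition), so the schema is valid here.

A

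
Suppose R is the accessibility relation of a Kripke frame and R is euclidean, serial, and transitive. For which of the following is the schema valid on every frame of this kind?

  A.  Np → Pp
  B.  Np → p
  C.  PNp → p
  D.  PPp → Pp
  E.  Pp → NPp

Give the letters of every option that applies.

(A) axiom D: valid iff R is serial. Every such R is serial — valid.
(B) Np → p (axiom T) characterises the reflexive frames. Such an R need not be reflexive — not valid.
(C) the dual of axiom B: valid iff R is symmetric. Such an R need not be symmetric — not valid.
(D) the dual of axiom 4: valid iff R is transitive. Every such R is transitive — valid.
(E) Pp → NPp is axiom 5; it is valid on a frame exactly when R is euclidean. Every such R is euclidean, so valid.

A, D, E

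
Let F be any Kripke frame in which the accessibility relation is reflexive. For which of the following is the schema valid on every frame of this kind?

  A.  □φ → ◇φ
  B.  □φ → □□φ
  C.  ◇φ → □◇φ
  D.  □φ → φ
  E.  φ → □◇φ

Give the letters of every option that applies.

A, D

A reflexive relation is serial.
(A) □φ → ◇φ is axiom D; it is valid on a frame exactly when R is serial. Every such R is serial, so valid.
(B) □φ → □□φ (axiom 4) characterises the transitive frames. Such an R need not be transitive — not valid.
(C) ◇φ → □◇φ (axiom 5) characterises the euclidean frames. Such an R need not be euclidean — not valid.
(D) □φ → φ is axiom T; it is valid on a frame exactly when R is reflexive. Every such R is reflexive, so valid.
(E) axiom B: valid iff R is symmetric. Such an R need not be symmetric — not valid.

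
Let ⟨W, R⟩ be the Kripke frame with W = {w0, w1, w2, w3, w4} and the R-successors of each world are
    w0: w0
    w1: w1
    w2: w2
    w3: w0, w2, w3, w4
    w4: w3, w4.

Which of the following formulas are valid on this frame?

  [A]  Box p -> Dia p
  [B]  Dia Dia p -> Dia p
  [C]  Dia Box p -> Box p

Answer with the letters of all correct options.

A

R is not transitive: w4 R w3 and w3 R w0 but not w4 R w0.
R is not euclidean: w3 R w0 and w3 R w2 but not w0 R w2.
R is serial: every world has an R-successor.
(A) Box p -> Dia p (axiom D) characterises the serial frames. R is serial — valid.
(B) the dual of axiom 4: valid iff R is transitive. R is not transitive — not valid.
(C) Dia Box p -> Box p is the dual of axiom 5, which corresponds to the euclidean property. R is not euclidean — not valid.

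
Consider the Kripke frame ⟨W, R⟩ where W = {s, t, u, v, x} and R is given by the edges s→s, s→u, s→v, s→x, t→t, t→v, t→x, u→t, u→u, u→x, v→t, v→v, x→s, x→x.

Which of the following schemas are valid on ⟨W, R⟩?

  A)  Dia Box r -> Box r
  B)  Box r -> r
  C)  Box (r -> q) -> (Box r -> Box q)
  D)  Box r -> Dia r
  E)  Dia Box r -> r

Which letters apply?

R is reflexive: each world relates to itself.
R is not symmetric: s R u but not u R s.
R is not euclidean: s R u and s R s but not u R s.
R is serial: every world has an R-successor.
(A) Dia Box r -> Box r is the dual of axiom 5; it is valid on a frame exactly when R is euclidean. R is not euclidean, so not valid.
(B) axiom T: valid iff R is reflexive. R is reflexive — valid.
(C) this is just K, valid on every normal frame.
(D) Box r -> Dia r is axiom D, which corresponds to seriality. R is serial — valid.
(E) Dia Box r -> r (the dual of axiom B) characterises the symmetric frames. R is not symmetric — not valid.

B, C, D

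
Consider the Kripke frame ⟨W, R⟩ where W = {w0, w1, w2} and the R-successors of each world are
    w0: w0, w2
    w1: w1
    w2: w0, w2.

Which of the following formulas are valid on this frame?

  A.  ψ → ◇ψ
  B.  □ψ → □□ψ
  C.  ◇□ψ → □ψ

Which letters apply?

A, B, C

R is reflexive: each world relates to itself.
R is transitive: R is closed under composition.
R is euclidean: any two R-successors of the same world are R-related.
(A) ψ → ◇ψ (the dual of axiom T) characterises the reflexive frames. R is reflexive — valid.
(B) □ψ → □□ψ (axiom 4) characterises the transitive frames. R is transitive — valid.
(C) the dual of axiom 5: valid iff R is euclidean. R is euclidean — valid.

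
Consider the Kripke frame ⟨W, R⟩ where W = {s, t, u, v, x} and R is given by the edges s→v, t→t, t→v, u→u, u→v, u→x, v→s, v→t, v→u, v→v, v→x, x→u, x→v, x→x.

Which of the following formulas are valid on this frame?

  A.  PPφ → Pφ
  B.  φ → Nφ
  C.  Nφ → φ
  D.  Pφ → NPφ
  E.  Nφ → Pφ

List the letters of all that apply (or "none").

R is not reflexive: not s R s.
R is not transitive: s R v and v R s but not s R s.
R is not euclidean: v R s and v R t but not s R t.
R is serial: every world has an R-successor.
R is not a subset of the identity: s R v with s ≠ v.
(A) PPφ → Pφ is the dual of axiom 4; it is valid on a frame exactly when R is transitive. R is not transitive, so not valid.
(B) φ → Nφ is valid only on frames where every R-edge is a self-loop. Here R ⊄ identity — not valid.
(C) axiom T: valid iff R is reflexive. R is not reflexive — not valid.
(D) Pφ → NPφ is axiom 5, which corresponds to the euclidean property. R is not euclidean — not valid.
(E) axiom D: valid iff R is serial. R is serial — valid.

E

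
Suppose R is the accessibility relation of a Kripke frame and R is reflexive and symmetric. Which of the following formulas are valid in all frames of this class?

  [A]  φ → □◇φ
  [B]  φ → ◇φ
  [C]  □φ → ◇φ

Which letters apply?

A, B, C

Reflexive relations are serial.
(A) φ → □◇φ is axiom B, which corresponds to symmetry. Every such R is symmetric — valid.
(B) φ → ◇φ is the dual of axiom T, which corresponds to reflexivity. Every such R is reflexive — valid.
(C) □φ → ◇φ is axiom D, which corresponds to seriality. Every such R is serial — valid.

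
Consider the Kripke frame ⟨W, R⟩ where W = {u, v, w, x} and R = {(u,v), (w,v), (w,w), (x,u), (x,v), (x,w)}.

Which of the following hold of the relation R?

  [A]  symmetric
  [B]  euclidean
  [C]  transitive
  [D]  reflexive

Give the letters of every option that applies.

(A) not symmetric: u R v but not v R u.
(B) not euclidean: w R v and w R w but not v R w.
(C) transitive: R is closed under composition.
(D) not reflexive: not u R u.

C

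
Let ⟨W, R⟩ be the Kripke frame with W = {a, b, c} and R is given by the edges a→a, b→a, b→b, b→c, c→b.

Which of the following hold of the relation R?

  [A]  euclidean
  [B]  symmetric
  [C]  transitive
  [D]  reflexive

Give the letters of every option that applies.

(A) not euclidean: b R a and b R b but not a R b.
(B) not symmetric: b R a but not a R b.
(C) not transitive: c R b and b R a but not c R a.
(D) not reflexive: not c R c.

none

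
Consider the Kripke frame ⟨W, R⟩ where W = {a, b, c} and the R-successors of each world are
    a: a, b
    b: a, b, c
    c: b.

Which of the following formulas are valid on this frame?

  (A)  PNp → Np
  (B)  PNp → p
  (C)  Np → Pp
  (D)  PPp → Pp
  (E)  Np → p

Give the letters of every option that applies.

R is not reflexive: not c R c.
R is symmetric: every R-edge is matched by its reverse.
R is not transitive: a R b and b R c but not a R c.
R is not euclidean: b R a and b R c but not a R c.
R is serial: every world has an R-successor.
(A) PNp → Np is the dual of axiom 5, which corresponds to the euclidean property. R is not euclidean — not valid.
(B) PNp → p is the dual of axiom B, which corresponds to symmetry. R is symmetric — valid.
(C) Np → Pp is axiom D, which corresponds to seriality. R is serial — valid.
(D) PPp → Pp is the dual of axiom 4; it is valid on a frame exactly when R is transitive. R is not transitive, so not valid.
(E) Np → p (axiom T) characterises the reflexive frames. R is not reflexive — not valid.

B, C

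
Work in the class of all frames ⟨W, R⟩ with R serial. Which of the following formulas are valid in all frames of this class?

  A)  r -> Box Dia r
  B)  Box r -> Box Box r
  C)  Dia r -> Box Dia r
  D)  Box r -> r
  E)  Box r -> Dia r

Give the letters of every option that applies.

E

(A) axiom B: valid iff R is symmetric. Such an R need not be symmetric — not valid.
(B) axiom 4: valid iff R is transitive. Such an R need not be transitive — not valid.
(C) axiom 5: valid iff R is euclidean. Such an R need not be euclidean — not valid.
(D) Box r -> r (axiom T) characterises the reflexive frames. Such an R need not be reflexive — not valid.
(E) Box r -> Dia r is axiom D; it is valid on a frame exactly when R is serial. Every such R is serial, so valid.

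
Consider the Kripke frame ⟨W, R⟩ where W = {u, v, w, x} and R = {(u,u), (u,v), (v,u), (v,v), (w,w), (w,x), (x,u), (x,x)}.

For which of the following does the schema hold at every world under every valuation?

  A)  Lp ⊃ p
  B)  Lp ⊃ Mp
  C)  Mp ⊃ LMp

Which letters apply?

A, B

R is reflexive: each world relates to itself.
R is not euclidean: w R x and w R w but not x R w.
R is serial: every world has an R-successor.
(A) Lp ⊃ p (axiom T) characterises the reflexive frames. R is reflexive — valid.
(B) axiom D: valid iff R is serial. R is serial — valid.
(C) Mp ⊃ LMp is axiom 5, which corresponds to the euclidean property. R is not euclidean — not valid.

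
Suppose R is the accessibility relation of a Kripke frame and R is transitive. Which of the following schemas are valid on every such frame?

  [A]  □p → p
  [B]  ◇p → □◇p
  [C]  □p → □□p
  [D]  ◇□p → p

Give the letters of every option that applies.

C

(A) axiom T: valid iff R is reflexive. Such an R need not be reflexive — not valid.
(B) ◇p → □◇p is axiom 5; it is valid on a frame exactly when R is euclidean. Such an R need not be euclidean, so not valid.
(C) □p → □□p (axiom 4) characterises the transitive frames. Every such R is transitive — valid.
(D) the dual of axiom B: valid iff R is symmetric. Such an R need not be symmetric — not valid.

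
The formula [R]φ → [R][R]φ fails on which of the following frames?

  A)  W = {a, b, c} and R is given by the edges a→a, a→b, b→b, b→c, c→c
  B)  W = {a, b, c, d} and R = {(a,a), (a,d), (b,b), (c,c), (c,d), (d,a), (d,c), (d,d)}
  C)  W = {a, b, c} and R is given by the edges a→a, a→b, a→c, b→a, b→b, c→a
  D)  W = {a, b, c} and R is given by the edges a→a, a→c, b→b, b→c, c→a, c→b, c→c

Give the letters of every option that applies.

The schema [R]φ → [R][R]φ is axiom 4; it is valid on a frame iff R is transitive.
(A) R is not transitive (a R b and b R c but not a R c), so the schema fails here.
(B) R is not transitive (a R d and d R c but not a R c), so the schema fails here.
(C) R is not transitive (b R a and a R c but not b R c), so the schema fails here.
(D) R is not transitive (a R c and c R b but not a R b), so the schema fails here.

A, B, C, D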